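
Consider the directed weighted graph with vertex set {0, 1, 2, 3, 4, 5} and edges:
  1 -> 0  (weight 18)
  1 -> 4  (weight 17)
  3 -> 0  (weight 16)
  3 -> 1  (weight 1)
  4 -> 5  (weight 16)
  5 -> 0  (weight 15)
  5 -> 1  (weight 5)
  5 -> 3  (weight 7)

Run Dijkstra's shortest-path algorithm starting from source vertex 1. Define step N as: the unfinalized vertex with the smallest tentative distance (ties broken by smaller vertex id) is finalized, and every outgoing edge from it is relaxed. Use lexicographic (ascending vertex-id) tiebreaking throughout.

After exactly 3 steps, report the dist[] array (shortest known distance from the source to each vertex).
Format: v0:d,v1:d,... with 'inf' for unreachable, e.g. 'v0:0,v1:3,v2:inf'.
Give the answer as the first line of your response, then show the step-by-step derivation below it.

v0:18,v1:0,v2:inf,v3:inf,v4:17,v5:33

step 1: dist = v0:18,v1:0,v2:inf,v3:inf,v4:17,v5:inf
step 2: dist = v0:18,v1:0,v2:inf,v3:inf,v4:17,v5:33
step 3: dist = v0:18,v1:0,v2:inf,v3:inf,v4:17,v5:33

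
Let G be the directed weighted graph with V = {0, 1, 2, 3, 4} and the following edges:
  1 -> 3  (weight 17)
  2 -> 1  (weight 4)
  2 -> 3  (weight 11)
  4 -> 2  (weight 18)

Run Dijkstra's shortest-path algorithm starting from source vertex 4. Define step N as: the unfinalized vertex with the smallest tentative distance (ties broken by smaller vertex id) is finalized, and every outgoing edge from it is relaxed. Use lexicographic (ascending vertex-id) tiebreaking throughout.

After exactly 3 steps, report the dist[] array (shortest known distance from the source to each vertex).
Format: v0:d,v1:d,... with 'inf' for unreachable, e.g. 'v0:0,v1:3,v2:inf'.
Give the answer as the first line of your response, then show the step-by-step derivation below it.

v0:inf,v1:22,v2:18,v3:29,v4:0

step 1: dist = v0:inf,v1:inf,v2:18,v3:inf,v4:0
step 2: dist = v0:inf,v1:22,v2:18,v3:29,v4:0
step 3: dist = v0:inf,v1:22,v2:18,v3:29,v4:0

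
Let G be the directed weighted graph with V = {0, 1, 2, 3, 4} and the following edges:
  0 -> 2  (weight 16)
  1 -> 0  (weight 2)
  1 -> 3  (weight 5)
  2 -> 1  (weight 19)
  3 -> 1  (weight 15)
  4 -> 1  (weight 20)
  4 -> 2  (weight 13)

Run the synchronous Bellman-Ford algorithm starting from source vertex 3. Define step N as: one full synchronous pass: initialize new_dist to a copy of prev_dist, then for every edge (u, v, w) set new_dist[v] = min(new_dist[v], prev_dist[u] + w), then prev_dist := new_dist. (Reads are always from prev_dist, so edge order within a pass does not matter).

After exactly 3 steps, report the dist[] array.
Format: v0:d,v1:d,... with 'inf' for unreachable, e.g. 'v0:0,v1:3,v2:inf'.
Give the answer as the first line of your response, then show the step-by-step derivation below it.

v0:17,v1:15,v2:33,v3:0,v4:inf

step 1: dist = v0:inf,v1:15,v2:inf,v3:0,v4:inf
step 2: dist = v0:17,v1:15,v2:inf,v3:0,v4:inf
step 3: dist = v0:17,v1:15,v2:33,v3:0,v4:inf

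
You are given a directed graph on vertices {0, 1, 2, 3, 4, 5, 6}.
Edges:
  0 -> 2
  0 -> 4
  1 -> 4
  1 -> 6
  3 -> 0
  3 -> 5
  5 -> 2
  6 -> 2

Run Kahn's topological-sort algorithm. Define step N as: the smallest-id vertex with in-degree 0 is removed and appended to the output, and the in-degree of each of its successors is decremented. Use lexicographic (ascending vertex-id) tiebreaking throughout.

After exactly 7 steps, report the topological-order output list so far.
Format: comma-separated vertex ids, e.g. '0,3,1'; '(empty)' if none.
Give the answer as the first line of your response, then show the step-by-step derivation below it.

1,3,0,4,5,6,2

step 1: output 1; order=[1]; indeg=(1,0,3,0,1,1,0)
step 2: output 3; order=[1,3]; indeg=(0,0,3,0,1,0,0)
step 3: output 0; order=[1,3,0]; indeg=(0,0,2,0,0,0,0)
step 4: output 4; order=[1,3,0,4]; indeg=(0,0,2,0,0,0,0)
step 5: output 5; order=[1,3,0,4,5]; indeg=(0,0,1,0,0,0,0)
step 6: output 6; order=[1,3,0,4,5,6]; indeg=(0,0,0,0,0,0,0)
step 7: output 2; order=[1,3,0,4,5,6,2]; indeg=(0,0,0,0,0,0,0)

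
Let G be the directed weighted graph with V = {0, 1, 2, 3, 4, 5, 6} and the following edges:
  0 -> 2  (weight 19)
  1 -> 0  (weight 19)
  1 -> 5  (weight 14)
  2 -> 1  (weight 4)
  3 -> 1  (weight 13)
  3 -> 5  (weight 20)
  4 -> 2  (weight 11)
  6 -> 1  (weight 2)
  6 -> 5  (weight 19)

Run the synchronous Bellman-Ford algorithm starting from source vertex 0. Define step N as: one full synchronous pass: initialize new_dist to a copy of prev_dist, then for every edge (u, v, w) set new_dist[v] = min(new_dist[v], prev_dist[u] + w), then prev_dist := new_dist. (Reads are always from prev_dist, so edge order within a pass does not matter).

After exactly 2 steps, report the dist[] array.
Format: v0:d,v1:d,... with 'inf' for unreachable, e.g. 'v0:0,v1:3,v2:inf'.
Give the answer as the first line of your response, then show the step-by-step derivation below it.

v0:0,v1:23,v2:19,v3:inf,v4:inf,v5:inf,v6:inf

step 1: dist = v0:0,v1:inf,v2:19,v3:inf,v4:inf,v5:inf,v6:inf
step 2: dist = v0:0,v1:23,v2:19,v3:inf,v4:inf,v5:inf,v6:inf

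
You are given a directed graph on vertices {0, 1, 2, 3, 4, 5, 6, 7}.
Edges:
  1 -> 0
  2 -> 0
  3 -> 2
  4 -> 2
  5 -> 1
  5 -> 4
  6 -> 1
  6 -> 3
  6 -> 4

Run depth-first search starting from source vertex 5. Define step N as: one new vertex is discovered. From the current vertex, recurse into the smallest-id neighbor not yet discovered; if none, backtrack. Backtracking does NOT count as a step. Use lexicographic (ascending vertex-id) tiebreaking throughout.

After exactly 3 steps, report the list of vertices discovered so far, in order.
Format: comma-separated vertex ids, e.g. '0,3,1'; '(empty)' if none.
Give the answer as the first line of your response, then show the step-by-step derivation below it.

5,1,0

step 1: discover 5; path=5; order=5
step 2: discover 1; path=5>1; order=5,1
step 3: discover 0; path=5>1>0; order=5,1,0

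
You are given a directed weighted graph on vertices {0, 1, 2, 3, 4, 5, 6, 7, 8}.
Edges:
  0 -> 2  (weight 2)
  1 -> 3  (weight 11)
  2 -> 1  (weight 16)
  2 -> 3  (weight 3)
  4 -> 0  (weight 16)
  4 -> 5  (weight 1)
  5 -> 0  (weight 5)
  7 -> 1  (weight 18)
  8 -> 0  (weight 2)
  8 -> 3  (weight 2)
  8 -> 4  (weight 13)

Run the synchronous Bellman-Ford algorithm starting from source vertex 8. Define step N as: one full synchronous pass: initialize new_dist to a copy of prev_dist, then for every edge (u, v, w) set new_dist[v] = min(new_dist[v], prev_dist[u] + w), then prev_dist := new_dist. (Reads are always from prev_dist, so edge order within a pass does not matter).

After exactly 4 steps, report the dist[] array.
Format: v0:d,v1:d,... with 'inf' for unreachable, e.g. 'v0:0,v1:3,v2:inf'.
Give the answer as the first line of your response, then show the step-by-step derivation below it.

v0:2,v1:20,v2:4,v3:2,v4:13,v5:14,v6:inf,v7:inf,v8:0

step 1: dist = v0:2,v1:inf,v2:inf,v3:2,v4:13,v5:inf,v6:inf,v7:inf,v8:0
step 2: dist = v0:2,v1:inf,v2:4,v3:2,v4:13,v5:14,v6:inf,v7:inf,v8:0
step 3: dist = v0:2,v1:20,v2:4,v3:2,v4:13,v5:14,v6:inf,v7:inf,v8:0
step 4: dist = v0:2,v1:20,v2:4,v3:2,v4:13,v5:14,v6:inf,v7:inf,v8:0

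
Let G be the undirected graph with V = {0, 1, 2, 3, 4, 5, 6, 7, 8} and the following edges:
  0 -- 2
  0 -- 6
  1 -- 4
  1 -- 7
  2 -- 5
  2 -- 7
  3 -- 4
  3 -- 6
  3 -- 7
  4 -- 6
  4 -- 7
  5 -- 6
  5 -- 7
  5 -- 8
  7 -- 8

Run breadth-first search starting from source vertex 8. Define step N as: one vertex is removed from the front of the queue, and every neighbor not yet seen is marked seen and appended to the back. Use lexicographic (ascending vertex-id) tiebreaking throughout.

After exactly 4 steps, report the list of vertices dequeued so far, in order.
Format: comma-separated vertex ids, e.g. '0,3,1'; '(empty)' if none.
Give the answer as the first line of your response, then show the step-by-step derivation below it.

8,5,7,2

step 1: dequeue 8; queue=[5,7]; order=8
step 2: dequeue 5; queue=[7,2,6]; order=8,5
step 3: dequeue 7; queue=[2,6,1,3,4]; order=8,5,7
step 4: dequeue 2; queue=[6,1,3,4,0]; order=8,5,7,2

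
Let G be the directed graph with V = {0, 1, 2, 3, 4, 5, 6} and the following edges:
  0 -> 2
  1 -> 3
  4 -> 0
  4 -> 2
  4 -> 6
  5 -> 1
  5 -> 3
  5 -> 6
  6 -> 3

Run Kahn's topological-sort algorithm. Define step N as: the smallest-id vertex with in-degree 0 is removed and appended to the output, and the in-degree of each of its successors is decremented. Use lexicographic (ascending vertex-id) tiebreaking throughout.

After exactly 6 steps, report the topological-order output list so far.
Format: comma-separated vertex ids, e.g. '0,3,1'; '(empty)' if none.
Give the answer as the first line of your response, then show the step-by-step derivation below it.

4,0,2,5,1,6

step 1: output 4; order=[4]; indeg=(0,1,1,3,0,0,1)
step 2: output 0; order=[4,0]; indeg=(0,1,0,3,0,0,1)
step 3: output 2; order=[4,0,2]; indeg=(0,1,0,3,0,0,1)
step 4: output 5; order=[4,0,2,5]; indeg=(0,0,0,2,0,0,0)
step 5: output 1; order=[4,0,2,5,1]; indeg=(0,0,0,1,0,0,0)
step 6: output 6; order=[4,0,2,5,1,6]; indeg=(0,0,0,0,0,0,0)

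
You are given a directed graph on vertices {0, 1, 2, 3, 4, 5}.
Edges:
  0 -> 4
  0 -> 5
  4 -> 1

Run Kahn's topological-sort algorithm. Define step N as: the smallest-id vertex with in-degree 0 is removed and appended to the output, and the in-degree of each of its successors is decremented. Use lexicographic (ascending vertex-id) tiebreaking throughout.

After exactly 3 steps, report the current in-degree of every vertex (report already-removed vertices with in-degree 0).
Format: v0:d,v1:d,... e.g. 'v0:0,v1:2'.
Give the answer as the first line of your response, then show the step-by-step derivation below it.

v0:0,v1:1,v2:0,v3:0,v4:0,v5:0

step 1: output 0; order=[0]; indeg=(0,1,0,0,0,0)
step 2: output 2; order=[0,2]; indeg=(0,1,0,0,0,0)
step 3: output 3; order=[0,2,3]; indeg=(0,1,0,0,0,0)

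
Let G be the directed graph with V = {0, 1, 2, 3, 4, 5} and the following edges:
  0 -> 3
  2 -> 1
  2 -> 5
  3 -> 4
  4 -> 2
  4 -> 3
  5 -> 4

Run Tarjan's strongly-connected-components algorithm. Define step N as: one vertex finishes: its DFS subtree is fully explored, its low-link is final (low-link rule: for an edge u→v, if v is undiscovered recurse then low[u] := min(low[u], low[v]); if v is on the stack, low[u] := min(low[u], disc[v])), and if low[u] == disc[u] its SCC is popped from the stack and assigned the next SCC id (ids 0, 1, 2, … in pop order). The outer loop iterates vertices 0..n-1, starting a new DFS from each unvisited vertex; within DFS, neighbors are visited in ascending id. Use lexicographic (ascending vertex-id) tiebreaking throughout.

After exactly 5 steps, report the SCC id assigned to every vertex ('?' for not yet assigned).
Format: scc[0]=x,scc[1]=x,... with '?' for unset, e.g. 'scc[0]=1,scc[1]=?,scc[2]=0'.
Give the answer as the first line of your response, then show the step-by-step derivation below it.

scc[0]=?,scc[1]=0,scc[2]=1,scc[3]=1,scc[4]=1,scc[5]=1

step 1: low=(low[0]=0,low[1]=4,low[2]=3,low[3]=1,low[4]=2,low[5]=?); scc=(scc[0]=?,scc[1]=0,scc[2]=?,scc[3]=?,scc[4]=?,scc[5]=?)
step 2: low=(low[0]=0,low[1]=4,low[2]=3,low[3]=1,low[4]=2,low[5]=2); scc=(scc[0]=?,scc[1]=0,scc[2]=?,scc[3]=?,scc[4]=?,scc[5]=?)
step 3: low=(low[0]=0,low[1]=4,low[2]=2,low[3]=1,low[4]=2,low[5]=2); scc=(scc[0]=?,scc[1]=0,scc[2]=?,scc[3]=?,scc[4]=?,scc[5]=?)
step 4: low=(low[0]=0,low[1]=4,low[2]=2,low[3]=1,low[4]=1,low[5]=2); scc=(scc[0]=?,scc[1]=0,scc[2]=?,scc[3]=?,scc[4]=?,scc[5]=?)
step 5: low=(low[0]=0,low[1]=4,low[2]=2,low[3]=1,low[4]=1,low[5]=2); scc=(scc[0]=?,scc[1]=0,scc[2]=1,scc[3]=1,scc[4]=1,scc[5]=1)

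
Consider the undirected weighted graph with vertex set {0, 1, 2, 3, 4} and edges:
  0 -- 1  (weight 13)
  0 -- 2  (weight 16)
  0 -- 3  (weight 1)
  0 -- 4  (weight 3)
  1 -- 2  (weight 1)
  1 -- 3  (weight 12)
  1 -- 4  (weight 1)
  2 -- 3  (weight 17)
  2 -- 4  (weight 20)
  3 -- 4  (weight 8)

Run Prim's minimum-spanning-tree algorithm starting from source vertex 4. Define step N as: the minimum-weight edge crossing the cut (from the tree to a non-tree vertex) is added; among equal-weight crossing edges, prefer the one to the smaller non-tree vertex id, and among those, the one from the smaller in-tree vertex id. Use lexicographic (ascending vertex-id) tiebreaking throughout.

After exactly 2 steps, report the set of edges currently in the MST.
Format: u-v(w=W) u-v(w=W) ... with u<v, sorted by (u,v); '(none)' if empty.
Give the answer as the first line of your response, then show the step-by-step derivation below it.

1-2(w=1) 1-4(w=1)

step 1: add edge 1-4 (w=1); MST = {1-4(w=1)}
step 2: add edge 1-2 (w=1); MST = {1-2(w=1) 1-4(w=1)}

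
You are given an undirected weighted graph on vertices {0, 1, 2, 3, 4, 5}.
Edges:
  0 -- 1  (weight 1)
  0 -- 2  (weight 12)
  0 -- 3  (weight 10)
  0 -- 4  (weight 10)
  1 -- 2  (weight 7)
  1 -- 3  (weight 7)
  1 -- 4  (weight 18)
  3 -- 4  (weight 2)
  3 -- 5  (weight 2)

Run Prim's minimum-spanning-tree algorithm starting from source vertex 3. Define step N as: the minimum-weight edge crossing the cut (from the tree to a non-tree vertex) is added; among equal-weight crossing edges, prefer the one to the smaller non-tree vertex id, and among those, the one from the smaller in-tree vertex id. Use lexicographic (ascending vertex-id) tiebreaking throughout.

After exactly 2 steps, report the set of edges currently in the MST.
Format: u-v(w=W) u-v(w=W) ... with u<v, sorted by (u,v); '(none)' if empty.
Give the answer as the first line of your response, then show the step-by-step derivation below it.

3-4(w=2) 3-5(w=2)

step 1: add edge 3-4 (w=2); MST = {3-4(w=2)}
step 2: add edge 3-5 (w=2); MST = {3-4(w=2) 3-5(w=2)}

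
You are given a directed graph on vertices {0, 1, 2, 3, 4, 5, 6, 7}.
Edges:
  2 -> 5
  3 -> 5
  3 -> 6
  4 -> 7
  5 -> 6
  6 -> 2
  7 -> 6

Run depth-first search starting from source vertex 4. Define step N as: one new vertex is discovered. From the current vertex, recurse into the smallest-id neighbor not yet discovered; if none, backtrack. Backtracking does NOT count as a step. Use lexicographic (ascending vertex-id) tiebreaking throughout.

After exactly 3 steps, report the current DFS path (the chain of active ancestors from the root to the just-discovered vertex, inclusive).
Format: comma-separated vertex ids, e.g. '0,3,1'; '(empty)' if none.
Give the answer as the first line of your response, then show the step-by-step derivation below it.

4,7,6

step 1: discover 4; path=4; order=4
step 2: discover 7; path=4>7; order=4,7
step 3: discover 6; path=4>7>6; order=4,7,6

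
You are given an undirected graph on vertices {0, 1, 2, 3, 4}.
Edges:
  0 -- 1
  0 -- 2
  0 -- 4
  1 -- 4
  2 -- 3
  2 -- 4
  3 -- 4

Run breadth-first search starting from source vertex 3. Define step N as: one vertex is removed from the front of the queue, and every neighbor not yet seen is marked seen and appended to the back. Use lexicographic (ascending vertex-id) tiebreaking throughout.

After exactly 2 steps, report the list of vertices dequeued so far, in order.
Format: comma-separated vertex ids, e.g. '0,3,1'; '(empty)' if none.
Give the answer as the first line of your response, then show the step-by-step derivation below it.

3,2

step 1: dequeue 3; queue=[2,4]; order=3
step 2: dequeue 2; queue=[4,0]; order=3,2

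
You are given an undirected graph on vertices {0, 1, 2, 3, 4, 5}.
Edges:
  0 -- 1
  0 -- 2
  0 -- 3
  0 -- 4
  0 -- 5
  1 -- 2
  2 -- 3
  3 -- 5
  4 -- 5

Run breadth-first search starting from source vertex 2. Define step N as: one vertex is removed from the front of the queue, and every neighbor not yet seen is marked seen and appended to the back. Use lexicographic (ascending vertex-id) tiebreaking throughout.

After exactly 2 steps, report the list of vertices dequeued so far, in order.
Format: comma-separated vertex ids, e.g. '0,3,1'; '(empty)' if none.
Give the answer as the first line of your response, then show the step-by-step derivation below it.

2,0

step 1: dequeue 2; queue=[0,1,3]; order=2
step 2: dequeue 0; queue=[1,3,4,5]; order=2,0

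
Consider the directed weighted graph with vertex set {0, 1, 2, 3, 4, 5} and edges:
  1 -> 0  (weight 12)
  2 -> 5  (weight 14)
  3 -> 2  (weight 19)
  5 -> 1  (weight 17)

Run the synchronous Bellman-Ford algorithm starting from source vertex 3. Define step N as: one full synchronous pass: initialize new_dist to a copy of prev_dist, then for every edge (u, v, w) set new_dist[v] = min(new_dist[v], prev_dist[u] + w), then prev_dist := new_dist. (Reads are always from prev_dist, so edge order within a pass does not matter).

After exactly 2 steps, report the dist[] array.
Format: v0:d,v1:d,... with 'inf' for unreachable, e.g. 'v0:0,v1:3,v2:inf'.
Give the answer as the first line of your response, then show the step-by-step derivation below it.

v0:inf,v1:inf,v2:19,v3:0,v4:inf,v5:33

step 1: dist = v0:inf,v1:inf,v2:19,v3:0,v4:inf,v5:inf
step 2: dist = v0:inf,v1:inf,v2:19,v3:0,v4:inf,v5:33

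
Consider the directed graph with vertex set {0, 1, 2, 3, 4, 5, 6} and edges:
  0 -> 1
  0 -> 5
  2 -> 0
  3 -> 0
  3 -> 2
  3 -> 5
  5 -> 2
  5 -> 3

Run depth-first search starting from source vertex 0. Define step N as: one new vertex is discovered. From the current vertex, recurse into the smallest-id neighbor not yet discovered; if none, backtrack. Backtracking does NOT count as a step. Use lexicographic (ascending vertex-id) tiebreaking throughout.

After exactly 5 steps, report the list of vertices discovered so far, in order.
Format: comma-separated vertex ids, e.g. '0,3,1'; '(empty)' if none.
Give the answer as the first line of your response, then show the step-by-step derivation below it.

0,1,5,2,3

step 1: discover 0; path=0; order=0
step 2: discover 1; path=0>1; order=0,1
step 3: discover 5; path=0>5; order=0,1,5
step 4: discover 2; path=0>5>2; order=0,1,5,2
step 5: discover 3; path=0>5>3; order=0,1,5,2,3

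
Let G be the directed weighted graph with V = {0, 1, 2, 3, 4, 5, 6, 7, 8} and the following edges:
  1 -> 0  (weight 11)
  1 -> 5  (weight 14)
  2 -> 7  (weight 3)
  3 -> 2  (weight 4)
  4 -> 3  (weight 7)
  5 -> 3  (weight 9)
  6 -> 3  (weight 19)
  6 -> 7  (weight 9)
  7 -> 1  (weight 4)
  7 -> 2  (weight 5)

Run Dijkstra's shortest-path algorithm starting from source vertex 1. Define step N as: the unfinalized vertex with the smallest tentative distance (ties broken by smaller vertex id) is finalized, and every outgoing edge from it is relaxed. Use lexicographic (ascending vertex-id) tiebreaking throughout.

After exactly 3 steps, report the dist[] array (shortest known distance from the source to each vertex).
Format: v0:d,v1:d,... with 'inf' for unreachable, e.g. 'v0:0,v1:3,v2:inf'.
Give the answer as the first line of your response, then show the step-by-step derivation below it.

v0:11,v1:0,v2:inf,v3:23,v4:inf,v5:14,v6:inf,v7:inf,v8:inf

step 1: dist = v0:11,v1:0,v2:inf,v3:inf,v4:inf,v5:14,v6:inf,v7:inf,v8:inf
step 2: dist = v0:11,v1:0,v2:inf,v3:inf,v4:inf,v5:14,v6:inf,v7:inf,v8:inf
step 3: dist = v0:11,v1:0,v2:inf,v3:23,v4:inf,v5:14,v6:inf,v7:inf,v8:inf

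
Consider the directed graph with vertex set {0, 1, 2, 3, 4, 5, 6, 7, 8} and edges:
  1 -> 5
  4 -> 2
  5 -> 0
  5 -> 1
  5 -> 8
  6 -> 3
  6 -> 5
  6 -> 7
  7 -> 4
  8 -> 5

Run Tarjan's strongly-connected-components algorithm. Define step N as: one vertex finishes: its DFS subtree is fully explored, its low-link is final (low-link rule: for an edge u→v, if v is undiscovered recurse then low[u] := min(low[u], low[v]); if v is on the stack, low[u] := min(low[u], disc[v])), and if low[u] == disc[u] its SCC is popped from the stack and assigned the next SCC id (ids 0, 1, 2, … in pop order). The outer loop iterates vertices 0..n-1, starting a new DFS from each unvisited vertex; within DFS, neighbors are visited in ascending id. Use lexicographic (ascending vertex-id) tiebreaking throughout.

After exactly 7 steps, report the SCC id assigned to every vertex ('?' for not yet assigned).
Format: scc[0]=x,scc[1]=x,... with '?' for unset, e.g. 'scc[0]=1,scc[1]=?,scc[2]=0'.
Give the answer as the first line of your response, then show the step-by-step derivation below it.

scc[0]=0,scc[1]=1,scc[2]=2,scc[3]=3,scc[4]=4,scc[5]=1,scc[6]=?,scc[7]=?,scc[8]=1

step 1: low=(low[0]=0,low[1]=?,low[2]=?,low[3]=?,low[4]=?,low[5]=?,low[6]=?,low[7]=?,low[8]=?); scc=(scc[0]=0,scc[1]=?,scc[2]=?,scc[3]=?,scc[4]=?,scc[5]=?,scc[6]=?,scc[7]=?,scc[8]=?)
step 2: low=(low[0]=0,low[1]=1,low[2]=?,low[3]=?,low[4]=?,low[5]=1,low[6]=?,low[7]=?,low[8]=2); scc=(scc[0]=0,scc[1]=?,scc[2]=?,scc[3]=?,scc[4]=?,scc[5]=?,scc[6]=?,scc[7]=?,scc[8]=?)
step 3: low=(low[0]=0,low[1]=1,low[2]=?,low[3]=?,low[4]=?,low[5]=1,low[6]=?,low[7]=?,low[8]=2); scc=(scc[0]=0,scc[1]=?,scc[2]=?,scc[3]=?,scc[4]=?,scc[5]=?,scc[6]=?,scc[7]=?,scc[8]=?)
step 4: low=(low[0]=0,low[1]=1,low[2]=?,low[3]=?,low[4]=?,low[5]=1,low[6]=?,low[7]=?,low[8]=2); scc=(scc[0]=0,scc[1]=1,scc[2]=?,scc[3]=?,scc[4]=?,scc[5]=1,scc[6]=?,scc[7]=?,scc[8]=1)
step 5: low=(low[0]=0,low[1]=1,low[2]=4,low[3]=?,low[4]=?,low[5]=1,low[6]=?,low[7]=?,low[8]=2); scc=(scc[0]=0,scc[1]=1,scc[2]=2,scc[3]=?,scc[4]=?,scc[5]=1,scc[6]=?,scc[7]=?,scc[8]=1)
step 6: low=(low[0]=0,low[1]=1,low[2]=4,low[3]=5,low[4]=?,low[5]=1,low[6]=?,low[7]=?,low[8]=2); scc=(scc[0]=0,scc[1]=1,scc[2]=2,scc[3]=3,scc[4]=?,scc[5]=1,scc[6]=?,scc[7]=?,scc[8]=1)
step 7: low=(low[0]=0,low[1]=1,low[2]=4,low[3]=5,low[4]=6,low[5]=1,low[6]=?,low[7]=?,low[8]=2); scc=(scc[0]=0,scc[1]=1,scc[2]=2,scc[3]=3,scc[4]=4,scc[5]=1,scc[6]=?,scc[7]=?,scc[8]=1)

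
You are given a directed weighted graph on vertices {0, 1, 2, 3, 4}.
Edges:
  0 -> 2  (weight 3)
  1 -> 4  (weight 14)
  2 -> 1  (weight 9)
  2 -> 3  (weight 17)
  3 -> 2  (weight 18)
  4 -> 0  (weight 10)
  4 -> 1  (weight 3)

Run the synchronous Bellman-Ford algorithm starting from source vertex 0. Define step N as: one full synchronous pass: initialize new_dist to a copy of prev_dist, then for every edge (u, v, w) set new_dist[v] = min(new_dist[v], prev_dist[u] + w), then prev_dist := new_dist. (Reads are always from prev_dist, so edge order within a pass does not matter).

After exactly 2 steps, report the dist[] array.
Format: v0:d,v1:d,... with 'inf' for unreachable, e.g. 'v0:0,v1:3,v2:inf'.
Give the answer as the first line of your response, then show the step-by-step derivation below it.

v0:0,v1:12,v2:3,v3:20,v4:inf

step 1: dist = v0:0,v1:inf,v2:3,v3:inf,v4:inf
step 2: dist = v0:0,v1:12,v2:3,v3:20,v4:inf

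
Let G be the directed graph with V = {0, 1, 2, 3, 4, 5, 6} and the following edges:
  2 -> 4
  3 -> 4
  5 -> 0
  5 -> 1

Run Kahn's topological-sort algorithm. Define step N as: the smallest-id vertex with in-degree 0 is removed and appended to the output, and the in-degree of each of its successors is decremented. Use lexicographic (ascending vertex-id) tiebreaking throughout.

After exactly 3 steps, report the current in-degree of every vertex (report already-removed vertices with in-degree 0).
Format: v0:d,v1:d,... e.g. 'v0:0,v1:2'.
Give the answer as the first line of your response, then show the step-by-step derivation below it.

v0:1,v1:1,v2:0,v3:0,v4:0,v5:0,v6:0

step 1: output 2; order=[2]; indeg=(1,1,0,0,1,0,0)
step 2: output 3; order=[2,3]; indeg=(1,1,0,0,0,0,0)
step 3: output 4; order=[2,3,4]; indeg=(1,1,0,0,0,0,0)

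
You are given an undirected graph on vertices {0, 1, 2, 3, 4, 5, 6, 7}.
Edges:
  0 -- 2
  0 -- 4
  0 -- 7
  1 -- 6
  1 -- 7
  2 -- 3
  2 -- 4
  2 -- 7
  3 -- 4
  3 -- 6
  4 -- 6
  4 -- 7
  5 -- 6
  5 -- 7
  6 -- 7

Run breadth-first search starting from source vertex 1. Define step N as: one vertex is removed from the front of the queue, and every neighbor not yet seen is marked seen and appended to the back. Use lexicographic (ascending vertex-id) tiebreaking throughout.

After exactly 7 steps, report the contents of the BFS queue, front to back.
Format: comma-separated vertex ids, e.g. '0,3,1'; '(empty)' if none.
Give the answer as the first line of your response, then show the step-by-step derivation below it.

2

step 1: dequeue 1; queue=[6,7]; order=1
step 2: dequeue 6; queue=[7,3,4,5]; order=1,6
step 3: dequeue 7; queue=[3,4,5,0,2]; order=1,6,7
step 4: dequeue 3; queue=[4,5,0,2]; order=1,6,7,3
step 5: dequeue 4; queue=[5,0,2]; order=1,6,7,3,4
step 6: dequeue 5; queue=[0,2]; order=1,6,7,3,4,5
step 7: dequeue 0; queue=[2]; order=1,6,7,3,4,5,0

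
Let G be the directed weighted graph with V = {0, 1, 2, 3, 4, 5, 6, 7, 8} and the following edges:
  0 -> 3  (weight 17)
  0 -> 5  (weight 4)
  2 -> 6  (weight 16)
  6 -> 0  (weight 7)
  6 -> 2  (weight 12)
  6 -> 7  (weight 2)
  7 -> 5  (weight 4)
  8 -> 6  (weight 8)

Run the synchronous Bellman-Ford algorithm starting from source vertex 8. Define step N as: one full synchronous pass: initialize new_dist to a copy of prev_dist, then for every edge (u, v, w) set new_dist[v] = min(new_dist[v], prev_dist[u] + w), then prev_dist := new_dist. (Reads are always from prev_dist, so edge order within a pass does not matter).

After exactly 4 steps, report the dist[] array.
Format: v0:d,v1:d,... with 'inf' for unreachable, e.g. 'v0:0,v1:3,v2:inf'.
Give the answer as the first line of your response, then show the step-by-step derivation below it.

v0:15,v1:inf,v2:20,v3:32,v4:inf,v5:14,v6:8,v7:10,v8:0

step 1: dist = v0:inf,v1:inf,v2:inf,v3:inf,v4:inf,v5:inf,v6:8,v7:inf,v8:0
step 2: dist = v0:15,v1:inf,v2:20,v3:inf,v4:inf,v5:inf,v6:8,v7:10,v8:0
step 3: dist = v0:15,v1:inf,v2:20,v3:32,v4:inf,v5:14,v6:8,v7:10,v8:0
step 4: dist = v0:15,v1:inf,v2:20,v3:32,v4:inf,v5:14,v6:8,v7:10,v8:0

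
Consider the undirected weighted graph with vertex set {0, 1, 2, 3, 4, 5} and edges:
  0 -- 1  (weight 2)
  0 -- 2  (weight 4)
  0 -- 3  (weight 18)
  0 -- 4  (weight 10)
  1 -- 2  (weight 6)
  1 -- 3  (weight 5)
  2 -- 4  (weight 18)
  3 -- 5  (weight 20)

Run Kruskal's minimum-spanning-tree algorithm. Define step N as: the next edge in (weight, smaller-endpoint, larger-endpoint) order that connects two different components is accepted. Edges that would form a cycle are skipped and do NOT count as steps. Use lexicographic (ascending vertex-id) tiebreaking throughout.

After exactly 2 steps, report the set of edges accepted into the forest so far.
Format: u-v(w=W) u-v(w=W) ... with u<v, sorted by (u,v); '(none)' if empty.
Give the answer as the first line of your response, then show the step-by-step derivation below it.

0-1(w=2) 0-2(w=4)

step 1: add edge 0-1 (w=2); MST = {0-1(w=2)}
step 2: add edge 0-2 (w=4); MST = {0-1(w=2) 0-2(w=4)}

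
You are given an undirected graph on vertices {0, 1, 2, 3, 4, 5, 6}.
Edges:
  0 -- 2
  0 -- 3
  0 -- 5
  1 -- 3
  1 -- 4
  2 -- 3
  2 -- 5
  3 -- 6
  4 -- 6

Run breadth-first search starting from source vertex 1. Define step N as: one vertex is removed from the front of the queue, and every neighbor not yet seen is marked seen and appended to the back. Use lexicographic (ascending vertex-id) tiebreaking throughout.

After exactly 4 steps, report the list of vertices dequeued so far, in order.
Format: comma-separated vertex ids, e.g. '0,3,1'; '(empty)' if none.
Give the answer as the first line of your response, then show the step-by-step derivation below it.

1,3,4,0

step 1: dequeue 1; queue=[3,4]; order=1
step 2: dequeue 3; queue=[4,0,2,6]; order=1,3
step 3: dequeue 4; queue=[0,2,6]; order=1,3,4
step 4: dequeue 0; queue=[2,6,5]; order=1,3,4,0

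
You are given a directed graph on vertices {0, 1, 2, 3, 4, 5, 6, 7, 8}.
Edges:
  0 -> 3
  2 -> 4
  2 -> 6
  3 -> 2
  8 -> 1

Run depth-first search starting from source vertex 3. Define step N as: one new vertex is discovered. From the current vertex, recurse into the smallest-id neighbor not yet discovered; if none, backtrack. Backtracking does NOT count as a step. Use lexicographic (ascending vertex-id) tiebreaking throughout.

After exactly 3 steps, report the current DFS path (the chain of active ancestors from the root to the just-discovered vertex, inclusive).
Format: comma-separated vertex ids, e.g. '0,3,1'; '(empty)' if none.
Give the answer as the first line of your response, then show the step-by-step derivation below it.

3,2,4

step 1: discover 3; path=3; order=3
step 2: discover 2; path=3>2; order=3,2
step 3: discover 4; path=3>2>4; order=3,2,4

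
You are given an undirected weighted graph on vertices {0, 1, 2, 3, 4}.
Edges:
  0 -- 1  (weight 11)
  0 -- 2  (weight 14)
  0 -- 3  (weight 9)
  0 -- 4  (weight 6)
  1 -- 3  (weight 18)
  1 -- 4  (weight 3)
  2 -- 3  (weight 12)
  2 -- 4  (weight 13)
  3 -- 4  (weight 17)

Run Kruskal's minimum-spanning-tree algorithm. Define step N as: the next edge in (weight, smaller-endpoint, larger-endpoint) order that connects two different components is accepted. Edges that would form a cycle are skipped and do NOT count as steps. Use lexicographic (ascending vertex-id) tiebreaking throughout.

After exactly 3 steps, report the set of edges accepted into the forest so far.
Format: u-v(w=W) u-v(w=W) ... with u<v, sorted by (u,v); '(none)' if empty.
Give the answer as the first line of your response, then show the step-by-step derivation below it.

0-3(w=9) 0-4(w=6) 1-4(w=3)

step 1: add edge 1-4 (w=3); MST = {1-4(w=3)}
step 2: add edge 0-4 (w=6); MST = {0-4(w=6) 1-4(w=3)}
step 3: add edge 0-3 (w=9); MST = {0-3(w=9) 0-4(w=6) 1-4(w=3)}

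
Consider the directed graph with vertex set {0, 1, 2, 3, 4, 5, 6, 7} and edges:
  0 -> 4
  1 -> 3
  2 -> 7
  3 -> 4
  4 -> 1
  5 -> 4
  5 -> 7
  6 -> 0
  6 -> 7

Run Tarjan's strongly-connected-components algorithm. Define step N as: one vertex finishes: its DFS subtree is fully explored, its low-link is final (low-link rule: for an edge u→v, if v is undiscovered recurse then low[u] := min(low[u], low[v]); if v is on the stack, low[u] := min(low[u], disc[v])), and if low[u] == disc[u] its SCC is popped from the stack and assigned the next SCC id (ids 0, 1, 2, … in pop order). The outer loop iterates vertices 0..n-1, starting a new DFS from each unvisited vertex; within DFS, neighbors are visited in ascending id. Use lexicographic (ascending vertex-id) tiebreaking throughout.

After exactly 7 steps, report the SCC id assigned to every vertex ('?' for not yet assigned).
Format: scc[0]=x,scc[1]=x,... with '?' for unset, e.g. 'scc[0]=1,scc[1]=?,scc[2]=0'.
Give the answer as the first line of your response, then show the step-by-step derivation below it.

scc[0]=1,scc[1]=0,scc[2]=3,scc[3]=0,scc[4]=0,scc[5]=4,scc[6]=?,scc[7]=2

step 1: low=(low[0]=0,low[1]=2,low[2]=?,low[3]=1,low[4]=1,low[5]=?,low[6]=?,low[7]=?); scc=(scc[0]=?,scc[1]=?,scc[2]=?,scc[3]=?,scc[4]=?,scc[5]=?,scc[6]=?,scc[7]=?)
step 2: low=(low[0]=0,low[1]=1,low[2]=?,low[3]=1,low[4]=1,low[5]=?,low[6]=?,low[7]=?); scc=(scc[0]=?,scc[1]=?,scc[2]=?,scc[3]=?,scc[4]=?,scc[5]=?,scc[6]=?,scc[7]=?)
step 3: low=(low[0]=0,low[1]=1,low[2]=?,low[3]=1,low[4]=1,low[5]=?,low[6]=?,low[7]=?); scc=(scc[0]=?,scc[1]=0,scc[2]=?,scc[3]=0,scc[4]=0,scc[5]=?,scc[6]=?,scc[7]=?)
step 4: low=(low[0]=0,low[1]=1,low[2]=?,low[3]=1,low[4]=1,low[5]=?,low[6]=?,low[7]=?); scc=(scc[0]=1,scc[1]=0,scc[2]=?,scc[3]=0,scc[4]=0,scc[5]=?,scc[6]=?,scc[7]=?)
step 5: low=(low[0]=0,low[1]=1,low[2]=4,low[3]=1,low[4]=1,low[5]=?,low[6]=?,low[7]=5); scc=(scc[0]=1,scc[1]=0,scc[2]=?,scc[3]=0,scc[4]=0,scc[5]=?,scc[6]=?,scc[7]=2)
step 6: low=(low[0]=0,low[1]=1,low[2]=4,low[3]=1,low[4]=1,low[5]=?,low[6]=?,low[7]=5); scc=(scc[0]=1,scc[1]=0,scc[2]=3,scc[3]=0,scc[4]=0,scc[5]=?,scc[6]=?,scc[7]=2)
step 7: low=(low[0]=0,low[1]=1,low[2]=4,low[3]=1,low[4]=1,low[5]=6,low[6]=?,low[7]=5); scc=(scc[0]=1,scc[1]=0,scc[2]=3,scc[3]=0,scc[4]=0,scc[5]=4,scc[6]=?,scc[7]=2)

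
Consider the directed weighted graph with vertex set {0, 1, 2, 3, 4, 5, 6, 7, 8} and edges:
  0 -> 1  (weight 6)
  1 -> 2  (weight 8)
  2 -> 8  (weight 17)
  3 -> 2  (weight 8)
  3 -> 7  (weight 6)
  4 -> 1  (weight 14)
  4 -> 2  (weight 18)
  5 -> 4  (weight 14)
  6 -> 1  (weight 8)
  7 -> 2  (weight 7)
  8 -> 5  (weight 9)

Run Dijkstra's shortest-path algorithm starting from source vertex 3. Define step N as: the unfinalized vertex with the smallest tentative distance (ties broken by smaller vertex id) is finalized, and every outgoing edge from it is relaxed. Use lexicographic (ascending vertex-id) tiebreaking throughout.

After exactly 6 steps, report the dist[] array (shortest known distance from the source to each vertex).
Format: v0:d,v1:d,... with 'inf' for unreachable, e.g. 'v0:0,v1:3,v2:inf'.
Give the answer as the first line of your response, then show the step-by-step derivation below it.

v0:inf,v1:62,v2:8,v3:0,v4:48,v5:34,v6:inf,v7:6,v8:25

step 1: dist = v0:inf,v1:inf,v2:8,v3:0,v4:inf,v5:inf,v6:inf,v7:6,v8:inf
step 2: dist = v0:inf,v1:inf,v2:8,v3:0,v4:inf,v5:inf,v6:inf,v7:6,v8:inf
step 3: dist = v0:inf,v1:inf,v2:8,v3:0,v4:inf,v5:inf,v6:inf,v7:6,v8:25
step 4: dist = v0:inf,v1:inf,v2:8,v3:0,v4:inf,v5:34,v6:inf,v7:6,v8:25
step 5: dist = v0:inf,v1:inf,v2:8,v3:0,v4:48,v5:34,v6:inf,v7:6,v8:25
step 6: dist = v0:inf,v1:62,v2:8,v3:0,v4:48,v5:34,v6:inf,v7:6,v8:25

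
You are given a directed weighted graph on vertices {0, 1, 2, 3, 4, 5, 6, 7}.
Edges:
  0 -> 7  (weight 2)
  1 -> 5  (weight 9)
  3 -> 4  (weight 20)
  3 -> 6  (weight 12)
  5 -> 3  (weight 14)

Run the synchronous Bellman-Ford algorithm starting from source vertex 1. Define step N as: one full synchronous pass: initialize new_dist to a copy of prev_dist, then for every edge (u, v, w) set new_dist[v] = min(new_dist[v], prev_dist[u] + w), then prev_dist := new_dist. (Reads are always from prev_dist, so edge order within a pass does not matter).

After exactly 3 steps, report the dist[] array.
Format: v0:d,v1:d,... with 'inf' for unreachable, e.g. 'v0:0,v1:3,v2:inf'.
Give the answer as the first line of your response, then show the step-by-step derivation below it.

v0:inf,v1:0,v2:inf,v3:23,v4:43,v5:9,v6:35,v7:inf

step 1: dist = v0:inf,v1:0,v2:inf,v3:inf,v4:inf,v5:9,v6:inf,v7:inf
step 2: dist = v0:inf,v1:0,v2:inf,v3:23,v4:inf,v5:9,v6:inf,v7:inf
step 3: dist = v0:inf,v1:0,v2:inf,v3:23,v4:43,v5:9,v6:35,v7:inf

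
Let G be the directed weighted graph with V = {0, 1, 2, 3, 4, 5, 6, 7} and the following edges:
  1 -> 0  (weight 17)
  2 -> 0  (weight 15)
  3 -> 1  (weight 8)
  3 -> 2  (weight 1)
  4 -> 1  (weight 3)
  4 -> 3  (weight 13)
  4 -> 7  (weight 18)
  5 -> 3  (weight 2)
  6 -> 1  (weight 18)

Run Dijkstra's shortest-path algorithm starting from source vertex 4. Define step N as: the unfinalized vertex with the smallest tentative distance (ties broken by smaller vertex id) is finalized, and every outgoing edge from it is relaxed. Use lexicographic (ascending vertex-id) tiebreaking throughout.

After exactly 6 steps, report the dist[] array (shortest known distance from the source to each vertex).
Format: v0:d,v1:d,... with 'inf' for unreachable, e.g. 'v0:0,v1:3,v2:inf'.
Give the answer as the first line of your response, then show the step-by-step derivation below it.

v0:20,v1:3,v2:14,v3:13,v4:0,v5:inf,v6:inf,v7:18

step 1: dist = v0:inf,v1:3,v2:inf,v3:13,v4:0,v5:inf,v6:inf,v7:18
step 2: dist = v0:20,v1:3,v2:inf,v3:13,v4:0,v5:inf,v6:inf,v7:18
step 3: dist = v0:20,v1:3,v2:14,v3:13,v4:0,v5:inf,v6:inf,v7:18
step 4: dist = v0:20,v1:3,v2:14,v3:13,v4:0,v5:inf,v6:inf,v7:18
step 5: dist = v0:20,v1:3,v2:14,v3:13,v4:0,v5:inf,v6:inf,v7:18
step 6: dist = v0:20,v1:3,v2:14,v3:13,v4:0,v5:inf,v6:inf,v7:18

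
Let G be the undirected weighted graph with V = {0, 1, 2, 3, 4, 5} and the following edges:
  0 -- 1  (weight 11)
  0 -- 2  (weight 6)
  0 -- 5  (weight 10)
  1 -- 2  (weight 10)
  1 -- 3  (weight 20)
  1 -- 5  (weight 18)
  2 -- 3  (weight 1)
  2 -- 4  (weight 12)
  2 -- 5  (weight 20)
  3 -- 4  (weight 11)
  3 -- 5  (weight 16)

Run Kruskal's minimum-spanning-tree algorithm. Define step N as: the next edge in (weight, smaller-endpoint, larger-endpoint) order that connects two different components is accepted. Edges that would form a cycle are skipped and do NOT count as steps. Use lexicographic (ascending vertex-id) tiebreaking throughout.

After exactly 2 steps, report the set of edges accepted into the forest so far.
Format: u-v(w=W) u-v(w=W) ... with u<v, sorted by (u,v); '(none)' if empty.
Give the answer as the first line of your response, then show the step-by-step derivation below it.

0-2(w=6) 2-3(w=1)

step 1: add edge 2-3 (w=1); MST = {2-3(w=1)}
step 2: add edge 0-2 (w=6); MST = {0-2(w=6) 2-3(w=1)}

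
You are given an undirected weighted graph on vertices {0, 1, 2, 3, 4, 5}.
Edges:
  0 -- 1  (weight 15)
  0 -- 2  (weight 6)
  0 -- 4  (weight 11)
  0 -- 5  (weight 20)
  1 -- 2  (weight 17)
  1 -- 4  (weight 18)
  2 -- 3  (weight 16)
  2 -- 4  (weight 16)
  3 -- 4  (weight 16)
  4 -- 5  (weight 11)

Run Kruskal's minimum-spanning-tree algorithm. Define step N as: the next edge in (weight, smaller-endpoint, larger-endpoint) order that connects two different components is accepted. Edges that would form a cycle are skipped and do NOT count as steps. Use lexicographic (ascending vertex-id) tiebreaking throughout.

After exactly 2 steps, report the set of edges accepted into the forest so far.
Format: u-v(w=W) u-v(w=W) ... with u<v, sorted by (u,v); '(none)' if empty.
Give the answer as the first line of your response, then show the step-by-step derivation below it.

0-2(w=6) 0-4(w=11)

step 1: add edge 0-2 (w=6); MST = {0-2(w=6)}
step 2: add edge 0-4 (w=11); MST = {0-2(w=6) 0-4(w=11)}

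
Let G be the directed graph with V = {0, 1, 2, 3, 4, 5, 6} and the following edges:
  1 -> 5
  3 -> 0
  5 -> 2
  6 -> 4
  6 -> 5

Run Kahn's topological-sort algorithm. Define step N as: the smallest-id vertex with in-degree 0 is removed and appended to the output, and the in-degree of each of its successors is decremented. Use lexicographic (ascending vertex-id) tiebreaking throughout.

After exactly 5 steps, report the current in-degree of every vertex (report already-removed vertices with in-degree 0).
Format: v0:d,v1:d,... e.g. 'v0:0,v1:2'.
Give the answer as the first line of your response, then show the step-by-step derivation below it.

v0:0,v1:0,v2:1,v3:0,v4:0,v5:0,v6:0

step 1: output 1; order=[1]; indeg=(1,0,1,0,1,1,0)
step 2: output 3; order=[1,3]; indeg=(0,0,1,0,1,1,0)
step 3: output 0; order=[1,3,0]; indeg=(0,0,1,0,1,1,0)
step 4: output 6; order=[1,3,0,6]; indeg=(0,0,1,0,0,0,0)
step 5: output 4; order=[1,3,0,6,4]; indeg=(0,0,1,0,0,0,0)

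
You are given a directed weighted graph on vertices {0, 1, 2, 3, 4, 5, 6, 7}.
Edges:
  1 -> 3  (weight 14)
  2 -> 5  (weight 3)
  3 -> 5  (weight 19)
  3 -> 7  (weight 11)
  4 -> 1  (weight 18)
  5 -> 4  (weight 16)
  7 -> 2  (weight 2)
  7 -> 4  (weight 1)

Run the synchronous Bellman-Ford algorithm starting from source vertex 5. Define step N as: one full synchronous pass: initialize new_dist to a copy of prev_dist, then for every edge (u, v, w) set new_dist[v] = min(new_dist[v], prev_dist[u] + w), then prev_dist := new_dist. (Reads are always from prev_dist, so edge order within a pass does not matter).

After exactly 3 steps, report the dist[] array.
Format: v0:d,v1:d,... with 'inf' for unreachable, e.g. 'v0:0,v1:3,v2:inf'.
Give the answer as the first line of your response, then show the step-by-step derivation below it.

v0:inf,v1:34,v2:inf,v3:48,v4:16,v5:0,v6:inf,v7:inf

step 1: dist = v0:inf,v1:inf,v2:inf,v3:inf,v4:16,v5:0,v6:inf,v7:inf
step 2: dist = v0:inf,v1:34,v2:inf,v3:inf,v4:16,v5:0,v6:inf,v7:inf
step 3: dist = v0:inf,v1:34,v2:inf,v3:48,v4:16,v5:0,v6:inf,v7:inf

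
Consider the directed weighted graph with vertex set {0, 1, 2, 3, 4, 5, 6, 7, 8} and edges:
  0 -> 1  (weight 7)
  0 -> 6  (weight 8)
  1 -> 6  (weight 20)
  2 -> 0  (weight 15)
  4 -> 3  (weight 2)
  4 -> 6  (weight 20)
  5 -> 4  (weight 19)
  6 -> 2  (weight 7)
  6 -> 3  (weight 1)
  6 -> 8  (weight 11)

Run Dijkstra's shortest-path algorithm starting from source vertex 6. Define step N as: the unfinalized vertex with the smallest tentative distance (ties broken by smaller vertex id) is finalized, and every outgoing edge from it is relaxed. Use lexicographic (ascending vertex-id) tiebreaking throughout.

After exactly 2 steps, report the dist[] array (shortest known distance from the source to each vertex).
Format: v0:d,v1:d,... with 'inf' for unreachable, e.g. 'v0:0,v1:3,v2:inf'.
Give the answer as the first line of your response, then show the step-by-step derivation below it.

v0:inf,v1:inf,v2:7,v3:1,v4:inf,v5:inf,v6:0,v7:inf,v8:11

step 1: dist = v0:inf,v1:inf,v2:7,v3:1,v4:inf,v5:inf,v6:0,v7:inf,v8:11
step 2: dist = v0:inf,v1:inf,v2:7,v3:1,v4:inf,v5:inf,v6:0,v7:inf,v8:11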